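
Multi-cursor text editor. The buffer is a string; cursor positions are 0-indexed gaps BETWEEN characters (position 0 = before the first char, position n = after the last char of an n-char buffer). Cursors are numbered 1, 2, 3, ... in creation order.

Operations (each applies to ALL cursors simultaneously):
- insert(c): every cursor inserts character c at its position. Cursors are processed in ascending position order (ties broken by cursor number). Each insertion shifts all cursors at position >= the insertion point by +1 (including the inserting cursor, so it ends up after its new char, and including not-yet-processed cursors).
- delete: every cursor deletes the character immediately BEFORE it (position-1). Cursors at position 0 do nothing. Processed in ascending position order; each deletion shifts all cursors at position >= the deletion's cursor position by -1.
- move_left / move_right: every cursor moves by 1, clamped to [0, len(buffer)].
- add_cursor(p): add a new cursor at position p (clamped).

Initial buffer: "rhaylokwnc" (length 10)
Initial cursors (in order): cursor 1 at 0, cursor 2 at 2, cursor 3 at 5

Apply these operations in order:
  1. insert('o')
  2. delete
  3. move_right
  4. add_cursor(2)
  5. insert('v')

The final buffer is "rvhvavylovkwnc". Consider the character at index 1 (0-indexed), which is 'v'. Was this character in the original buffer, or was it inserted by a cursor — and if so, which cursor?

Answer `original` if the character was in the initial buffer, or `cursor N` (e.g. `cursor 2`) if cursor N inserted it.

After op 1 (insert('o')): buffer="orhoaylookwnc" (len 13), cursors c1@1 c2@4 c3@8, authorship 1..2...3.....
After op 2 (delete): buffer="rhaylokwnc" (len 10), cursors c1@0 c2@2 c3@5, authorship ..........
After op 3 (move_right): buffer="rhaylokwnc" (len 10), cursors c1@1 c2@3 c3@6, authorship ..........
After op 4 (add_cursor(2)): buffer="rhaylokwnc" (len 10), cursors c1@1 c4@2 c2@3 c3@6, authorship ..........
After op 5 (insert('v')): buffer="rvhvavylovkwnc" (len 14), cursors c1@2 c4@4 c2@6 c3@10, authorship .1.4.2...3....
Authorship (.=original, N=cursor N): . 1 . 4 . 2 . . . 3 . . . .
Index 1: author = 1

Answer: cursor 1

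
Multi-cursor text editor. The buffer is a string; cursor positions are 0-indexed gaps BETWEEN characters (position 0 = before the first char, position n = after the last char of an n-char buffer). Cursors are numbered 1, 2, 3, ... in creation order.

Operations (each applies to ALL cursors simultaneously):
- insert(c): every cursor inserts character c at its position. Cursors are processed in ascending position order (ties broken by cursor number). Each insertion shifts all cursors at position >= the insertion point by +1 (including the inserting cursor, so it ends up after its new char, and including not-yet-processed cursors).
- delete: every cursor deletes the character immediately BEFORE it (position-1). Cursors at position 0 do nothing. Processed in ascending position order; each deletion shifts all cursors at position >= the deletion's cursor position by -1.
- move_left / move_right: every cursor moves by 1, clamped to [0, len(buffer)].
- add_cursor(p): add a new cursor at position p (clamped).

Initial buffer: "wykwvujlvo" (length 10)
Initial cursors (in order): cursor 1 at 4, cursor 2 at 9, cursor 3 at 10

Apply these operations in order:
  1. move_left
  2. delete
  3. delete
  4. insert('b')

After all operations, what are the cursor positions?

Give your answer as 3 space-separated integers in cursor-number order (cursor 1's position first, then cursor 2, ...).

After op 1 (move_left): buffer="wykwvujlvo" (len 10), cursors c1@3 c2@8 c3@9, authorship ..........
After op 2 (delete): buffer="wywvujo" (len 7), cursors c1@2 c2@6 c3@6, authorship .......
After op 3 (delete): buffer="wwvo" (len 4), cursors c1@1 c2@3 c3@3, authorship ....
After op 4 (insert('b')): buffer="wbwvbbo" (len 7), cursors c1@2 c2@6 c3@6, authorship .1..23.

Answer: 2 6 6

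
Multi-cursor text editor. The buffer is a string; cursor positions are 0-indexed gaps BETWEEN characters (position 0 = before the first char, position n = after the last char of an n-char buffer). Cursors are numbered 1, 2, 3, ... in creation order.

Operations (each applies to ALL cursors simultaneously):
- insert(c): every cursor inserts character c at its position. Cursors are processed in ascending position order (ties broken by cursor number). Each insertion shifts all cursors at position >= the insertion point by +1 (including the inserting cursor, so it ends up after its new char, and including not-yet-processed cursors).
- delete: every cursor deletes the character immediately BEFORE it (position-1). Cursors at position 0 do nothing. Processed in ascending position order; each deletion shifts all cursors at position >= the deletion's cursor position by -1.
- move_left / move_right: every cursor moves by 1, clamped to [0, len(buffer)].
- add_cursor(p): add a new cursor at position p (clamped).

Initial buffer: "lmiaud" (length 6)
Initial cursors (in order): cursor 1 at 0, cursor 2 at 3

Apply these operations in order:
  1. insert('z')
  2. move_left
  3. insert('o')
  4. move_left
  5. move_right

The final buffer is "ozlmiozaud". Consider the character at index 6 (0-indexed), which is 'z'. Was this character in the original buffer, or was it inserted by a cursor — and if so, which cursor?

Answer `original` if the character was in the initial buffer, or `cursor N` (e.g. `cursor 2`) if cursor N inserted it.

Answer: cursor 2

Derivation:
After op 1 (insert('z')): buffer="zlmizaud" (len 8), cursors c1@1 c2@5, authorship 1...2...
After op 2 (move_left): buffer="zlmizaud" (len 8), cursors c1@0 c2@4, authorship 1...2...
After op 3 (insert('o')): buffer="ozlmiozaud" (len 10), cursors c1@1 c2@6, authorship 11...22...
After op 4 (move_left): buffer="ozlmiozaud" (len 10), cursors c1@0 c2@5, authorship 11...22...
After op 5 (move_right): buffer="ozlmiozaud" (len 10), cursors c1@1 c2@6, authorship 11...22...
Authorship (.=original, N=cursor N): 1 1 . . . 2 2 . . .
Index 6: author = 2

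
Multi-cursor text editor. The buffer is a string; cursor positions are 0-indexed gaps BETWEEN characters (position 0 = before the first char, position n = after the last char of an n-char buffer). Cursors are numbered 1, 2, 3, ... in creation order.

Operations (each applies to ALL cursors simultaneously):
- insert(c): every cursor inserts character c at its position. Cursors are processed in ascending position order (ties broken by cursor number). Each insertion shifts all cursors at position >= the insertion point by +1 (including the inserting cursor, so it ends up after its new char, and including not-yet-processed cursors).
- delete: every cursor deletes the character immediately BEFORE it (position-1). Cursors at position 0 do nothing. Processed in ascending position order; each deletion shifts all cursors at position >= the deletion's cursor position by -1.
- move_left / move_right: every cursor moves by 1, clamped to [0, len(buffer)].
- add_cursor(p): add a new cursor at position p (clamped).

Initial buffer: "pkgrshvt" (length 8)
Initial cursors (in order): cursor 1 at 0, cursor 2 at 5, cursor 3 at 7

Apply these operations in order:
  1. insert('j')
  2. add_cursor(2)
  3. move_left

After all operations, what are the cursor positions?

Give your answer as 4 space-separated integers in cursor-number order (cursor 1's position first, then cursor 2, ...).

After op 1 (insert('j')): buffer="jpkgrsjhvjt" (len 11), cursors c1@1 c2@7 c3@10, authorship 1.....2..3.
After op 2 (add_cursor(2)): buffer="jpkgrsjhvjt" (len 11), cursors c1@1 c4@2 c2@7 c3@10, authorship 1.....2..3.
After op 3 (move_left): buffer="jpkgrsjhvjt" (len 11), cursors c1@0 c4@1 c2@6 c3@9, authorship 1.....2..3.

Answer: 0 6 9 1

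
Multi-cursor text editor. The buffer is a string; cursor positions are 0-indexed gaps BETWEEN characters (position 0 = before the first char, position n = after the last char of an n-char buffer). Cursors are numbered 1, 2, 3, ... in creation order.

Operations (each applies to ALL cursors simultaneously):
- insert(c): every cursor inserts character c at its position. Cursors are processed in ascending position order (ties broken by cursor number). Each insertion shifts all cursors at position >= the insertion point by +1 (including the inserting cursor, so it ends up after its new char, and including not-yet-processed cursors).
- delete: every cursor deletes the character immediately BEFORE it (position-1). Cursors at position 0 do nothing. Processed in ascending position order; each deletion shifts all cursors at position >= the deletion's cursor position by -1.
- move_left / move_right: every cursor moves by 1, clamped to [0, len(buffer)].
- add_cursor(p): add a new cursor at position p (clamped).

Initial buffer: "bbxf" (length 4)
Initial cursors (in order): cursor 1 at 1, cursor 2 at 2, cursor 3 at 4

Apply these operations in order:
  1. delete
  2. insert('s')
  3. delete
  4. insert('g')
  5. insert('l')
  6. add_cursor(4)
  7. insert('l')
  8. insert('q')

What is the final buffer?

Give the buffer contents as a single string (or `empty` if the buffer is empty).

After op 1 (delete): buffer="x" (len 1), cursors c1@0 c2@0 c3@1, authorship .
After op 2 (insert('s')): buffer="ssxs" (len 4), cursors c1@2 c2@2 c3@4, authorship 12.3
After op 3 (delete): buffer="x" (len 1), cursors c1@0 c2@0 c3@1, authorship .
After op 4 (insert('g')): buffer="ggxg" (len 4), cursors c1@2 c2@2 c3@4, authorship 12.3
After op 5 (insert('l')): buffer="ggllxgl" (len 7), cursors c1@4 c2@4 c3@7, authorship 1212.33
After op 6 (add_cursor(4)): buffer="ggllxgl" (len 7), cursors c1@4 c2@4 c4@4 c3@7, authorship 1212.33
After op 7 (insert('l')): buffer="gglllllxgll" (len 11), cursors c1@7 c2@7 c4@7 c3@11, authorship 1212124.333
After op 8 (insert('q')): buffer="gglllllqqqxgllq" (len 15), cursors c1@10 c2@10 c4@10 c3@15, authorship 1212124124.3333

Answer: gglllllqqqxgllq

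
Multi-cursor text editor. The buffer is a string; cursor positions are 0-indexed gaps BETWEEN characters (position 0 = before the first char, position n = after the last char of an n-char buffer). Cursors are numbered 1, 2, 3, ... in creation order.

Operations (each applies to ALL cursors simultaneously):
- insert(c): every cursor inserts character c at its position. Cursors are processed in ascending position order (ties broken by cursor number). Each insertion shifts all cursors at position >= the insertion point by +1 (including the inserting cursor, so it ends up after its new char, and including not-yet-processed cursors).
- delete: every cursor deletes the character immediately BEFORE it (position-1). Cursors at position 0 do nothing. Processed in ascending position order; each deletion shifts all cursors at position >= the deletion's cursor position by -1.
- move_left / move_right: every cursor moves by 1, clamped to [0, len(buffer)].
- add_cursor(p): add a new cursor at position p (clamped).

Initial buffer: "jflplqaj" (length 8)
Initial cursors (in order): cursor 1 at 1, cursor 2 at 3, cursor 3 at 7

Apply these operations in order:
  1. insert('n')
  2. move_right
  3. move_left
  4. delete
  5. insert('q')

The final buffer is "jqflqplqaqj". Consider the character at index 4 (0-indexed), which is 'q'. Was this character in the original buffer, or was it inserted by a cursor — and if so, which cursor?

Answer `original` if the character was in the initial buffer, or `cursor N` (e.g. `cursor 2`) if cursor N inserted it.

Answer: cursor 2

Derivation:
After op 1 (insert('n')): buffer="jnflnplqanj" (len 11), cursors c1@2 c2@5 c3@10, authorship .1..2....3.
After op 2 (move_right): buffer="jnflnplqanj" (len 11), cursors c1@3 c2@6 c3@11, authorship .1..2....3.
After op 3 (move_left): buffer="jnflnplqanj" (len 11), cursors c1@2 c2@5 c3@10, authorship .1..2....3.
After op 4 (delete): buffer="jflplqaj" (len 8), cursors c1@1 c2@3 c3@7, authorship ........
After op 5 (insert('q')): buffer="jqflqplqaqj" (len 11), cursors c1@2 c2@5 c3@10, authorship .1..2....3.
Authorship (.=original, N=cursor N): . 1 . . 2 . . . . 3 .
Index 4: author = 2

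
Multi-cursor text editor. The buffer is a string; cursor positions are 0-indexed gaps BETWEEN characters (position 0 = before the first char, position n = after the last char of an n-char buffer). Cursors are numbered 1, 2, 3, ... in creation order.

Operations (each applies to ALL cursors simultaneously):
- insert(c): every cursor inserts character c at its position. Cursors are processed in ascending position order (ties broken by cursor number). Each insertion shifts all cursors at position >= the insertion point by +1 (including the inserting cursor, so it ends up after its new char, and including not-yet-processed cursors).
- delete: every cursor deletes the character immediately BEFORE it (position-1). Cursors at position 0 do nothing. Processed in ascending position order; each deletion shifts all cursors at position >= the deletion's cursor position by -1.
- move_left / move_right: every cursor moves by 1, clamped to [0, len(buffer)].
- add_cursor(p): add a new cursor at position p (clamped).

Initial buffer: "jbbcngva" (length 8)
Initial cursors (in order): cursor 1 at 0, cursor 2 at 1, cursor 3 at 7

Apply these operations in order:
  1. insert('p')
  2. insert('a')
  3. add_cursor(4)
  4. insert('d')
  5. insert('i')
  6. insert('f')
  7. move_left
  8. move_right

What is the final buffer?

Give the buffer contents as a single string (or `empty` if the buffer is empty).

Answer: padifjpdifadifbbcngvpadifa

Derivation:
After op 1 (insert('p')): buffer="pjpbbcngvpa" (len 11), cursors c1@1 c2@3 c3@10, authorship 1.2......3.
After op 2 (insert('a')): buffer="pajpabbcngvpaa" (len 14), cursors c1@2 c2@5 c3@13, authorship 11.22......33.
After op 3 (add_cursor(4)): buffer="pajpabbcngvpaa" (len 14), cursors c1@2 c4@4 c2@5 c3@13, authorship 11.22......33.
After op 4 (insert('d')): buffer="padjpdadbbcngvpada" (len 18), cursors c1@3 c4@6 c2@8 c3@17, authorship 111.2422......333.
After op 5 (insert('i')): buffer="padijpdiadibbcngvpadia" (len 22), cursors c1@4 c4@8 c2@11 c3@21, authorship 1111.244222......3333.
After op 6 (insert('f')): buffer="padifjpdifadifbbcngvpadifa" (len 26), cursors c1@5 c4@10 c2@14 c3@25, authorship 11111.24442222......33333.
After op 7 (move_left): buffer="padifjpdifadifbbcngvpadifa" (len 26), cursors c1@4 c4@9 c2@13 c3@24, authorship 11111.24442222......33333.
After op 8 (move_right): buffer="padifjpdifadifbbcngvpadifa" (len 26), cursors c1@5 c4@10 c2@14 c3@25, authorship 11111.24442222......33333.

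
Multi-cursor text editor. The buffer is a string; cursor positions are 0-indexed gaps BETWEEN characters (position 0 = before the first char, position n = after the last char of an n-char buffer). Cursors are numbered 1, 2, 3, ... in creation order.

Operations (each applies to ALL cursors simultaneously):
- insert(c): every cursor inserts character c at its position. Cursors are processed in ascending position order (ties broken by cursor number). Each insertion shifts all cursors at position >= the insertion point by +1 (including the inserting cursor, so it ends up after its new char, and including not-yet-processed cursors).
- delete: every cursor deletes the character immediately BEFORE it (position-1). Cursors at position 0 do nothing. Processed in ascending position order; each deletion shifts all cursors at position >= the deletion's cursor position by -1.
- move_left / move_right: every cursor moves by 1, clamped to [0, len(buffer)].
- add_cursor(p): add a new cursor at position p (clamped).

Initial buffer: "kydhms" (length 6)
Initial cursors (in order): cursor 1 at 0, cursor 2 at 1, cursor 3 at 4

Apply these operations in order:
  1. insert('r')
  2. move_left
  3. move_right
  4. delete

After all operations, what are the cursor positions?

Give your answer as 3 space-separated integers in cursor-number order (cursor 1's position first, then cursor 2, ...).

Answer: 0 1 4

Derivation:
After op 1 (insert('r')): buffer="rkrydhrms" (len 9), cursors c1@1 c2@3 c3@7, authorship 1.2...3..
After op 2 (move_left): buffer="rkrydhrms" (len 9), cursors c1@0 c2@2 c3@6, authorship 1.2...3..
After op 3 (move_right): buffer="rkrydhrms" (len 9), cursors c1@1 c2@3 c3@7, authorship 1.2...3..
After op 4 (delete): buffer="kydhms" (len 6), cursors c1@0 c2@1 c3@4, authorship ......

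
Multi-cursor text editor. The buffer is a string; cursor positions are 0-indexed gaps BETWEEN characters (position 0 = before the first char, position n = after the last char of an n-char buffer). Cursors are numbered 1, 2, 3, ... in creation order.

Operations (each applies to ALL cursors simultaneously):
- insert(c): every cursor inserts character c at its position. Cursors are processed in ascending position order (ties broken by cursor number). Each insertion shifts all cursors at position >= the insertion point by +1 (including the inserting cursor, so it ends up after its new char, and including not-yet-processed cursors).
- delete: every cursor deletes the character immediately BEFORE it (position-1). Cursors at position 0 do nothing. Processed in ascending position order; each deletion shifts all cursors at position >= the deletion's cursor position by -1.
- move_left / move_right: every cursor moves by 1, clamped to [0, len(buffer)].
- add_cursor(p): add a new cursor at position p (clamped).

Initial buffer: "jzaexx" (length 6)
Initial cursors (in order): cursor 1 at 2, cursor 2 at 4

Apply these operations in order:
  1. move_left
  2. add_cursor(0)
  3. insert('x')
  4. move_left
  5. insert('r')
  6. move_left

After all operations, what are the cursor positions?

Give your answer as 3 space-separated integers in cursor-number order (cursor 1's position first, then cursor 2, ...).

After op 1 (move_left): buffer="jzaexx" (len 6), cursors c1@1 c2@3, authorship ......
After op 2 (add_cursor(0)): buffer="jzaexx" (len 6), cursors c3@0 c1@1 c2@3, authorship ......
After op 3 (insert('x')): buffer="xjxzaxexx" (len 9), cursors c3@1 c1@3 c2@6, authorship 3.1..2...
After op 4 (move_left): buffer="xjxzaxexx" (len 9), cursors c3@0 c1@2 c2@5, authorship 3.1..2...
After op 5 (insert('r')): buffer="rxjrxzarxexx" (len 12), cursors c3@1 c1@4 c2@8, authorship 33.11..22...
After op 6 (move_left): buffer="rxjrxzarxexx" (len 12), cursors c3@0 c1@3 c2@7, authorship 33.11..22...

Answer: 3 7 0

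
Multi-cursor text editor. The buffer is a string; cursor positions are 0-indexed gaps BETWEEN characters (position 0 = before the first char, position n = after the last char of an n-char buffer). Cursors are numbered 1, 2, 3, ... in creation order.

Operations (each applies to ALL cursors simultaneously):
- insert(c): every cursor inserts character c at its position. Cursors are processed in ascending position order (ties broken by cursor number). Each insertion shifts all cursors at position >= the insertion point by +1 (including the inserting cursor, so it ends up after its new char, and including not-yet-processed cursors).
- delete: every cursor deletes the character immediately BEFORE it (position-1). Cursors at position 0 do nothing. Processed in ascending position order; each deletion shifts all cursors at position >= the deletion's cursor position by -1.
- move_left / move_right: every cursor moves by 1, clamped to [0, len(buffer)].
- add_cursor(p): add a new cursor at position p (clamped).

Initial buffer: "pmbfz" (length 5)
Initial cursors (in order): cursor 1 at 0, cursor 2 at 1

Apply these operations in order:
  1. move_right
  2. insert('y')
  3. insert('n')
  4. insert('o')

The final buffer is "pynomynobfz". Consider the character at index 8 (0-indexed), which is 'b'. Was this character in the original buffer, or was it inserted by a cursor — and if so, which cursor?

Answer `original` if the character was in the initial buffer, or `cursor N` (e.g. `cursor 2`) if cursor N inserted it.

After op 1 (move_right): buffer="pmbfz" (len 5), cursors c1@1 c2@2, authorship .....
After op 2 (insert('y')): buffer="pymybfz" (len 7), cursors c1@2 c2@4, authorship .1.2...
After op 3 (insert('n')): buffer="pynmynbfz" (len 9), cursors c1@3 c2@6, authorship .11.22...
After op 4 (insert('o')): buffer="pynomynobfz" (len 11), cursors c1@4 c2@8, authorship .111.222...
Authorship (.=original, N=cursor N): . 1 1 1 . 2 2 2 . . .
Index 8: author = original

Answer: original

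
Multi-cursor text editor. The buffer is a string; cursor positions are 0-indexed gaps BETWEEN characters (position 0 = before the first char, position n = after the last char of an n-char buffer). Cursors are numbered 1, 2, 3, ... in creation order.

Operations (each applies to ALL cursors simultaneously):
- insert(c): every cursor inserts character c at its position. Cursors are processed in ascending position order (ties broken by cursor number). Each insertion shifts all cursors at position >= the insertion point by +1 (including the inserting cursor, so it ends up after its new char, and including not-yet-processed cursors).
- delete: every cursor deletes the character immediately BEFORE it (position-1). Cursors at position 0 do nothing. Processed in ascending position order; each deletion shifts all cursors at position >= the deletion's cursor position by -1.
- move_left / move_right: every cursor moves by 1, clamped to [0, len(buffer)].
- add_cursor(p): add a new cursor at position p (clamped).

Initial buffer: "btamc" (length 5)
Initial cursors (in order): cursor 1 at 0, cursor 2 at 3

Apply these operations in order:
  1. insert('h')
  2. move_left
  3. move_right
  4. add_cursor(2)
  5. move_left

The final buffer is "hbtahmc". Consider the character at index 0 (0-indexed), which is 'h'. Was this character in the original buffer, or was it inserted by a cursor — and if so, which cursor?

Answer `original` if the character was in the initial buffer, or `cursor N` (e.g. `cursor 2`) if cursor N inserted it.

Answer: cursor 1

Derivation:
After op 1 (insert('h')): buffer="hbtahmc" (len 7), cursors c1@1 c2@5, authorship 1...2..
After op 2 (move_left): buffer="hbtahmc" (len 7), cursors c1@0 c2@4, authorship 1...2..
After op 3 (move_right): buffer="hbtahmc" (len 7), cursors c1@1 c2@5, authorship 1...2..
After op 4 (add_cursor(2)): buffer="hbtahmc" (len 7), cursors c1@1 c3@2 c2@5, authorship 1...2..
After op 5 (move_left): buffer="hbtahmc" (len 7), cursors c1@0 c3@1 c2@4, authorship 1...2..
Authorship (.=original, N=cursor N): 1 . . . 2 . .
Index 0: author = 1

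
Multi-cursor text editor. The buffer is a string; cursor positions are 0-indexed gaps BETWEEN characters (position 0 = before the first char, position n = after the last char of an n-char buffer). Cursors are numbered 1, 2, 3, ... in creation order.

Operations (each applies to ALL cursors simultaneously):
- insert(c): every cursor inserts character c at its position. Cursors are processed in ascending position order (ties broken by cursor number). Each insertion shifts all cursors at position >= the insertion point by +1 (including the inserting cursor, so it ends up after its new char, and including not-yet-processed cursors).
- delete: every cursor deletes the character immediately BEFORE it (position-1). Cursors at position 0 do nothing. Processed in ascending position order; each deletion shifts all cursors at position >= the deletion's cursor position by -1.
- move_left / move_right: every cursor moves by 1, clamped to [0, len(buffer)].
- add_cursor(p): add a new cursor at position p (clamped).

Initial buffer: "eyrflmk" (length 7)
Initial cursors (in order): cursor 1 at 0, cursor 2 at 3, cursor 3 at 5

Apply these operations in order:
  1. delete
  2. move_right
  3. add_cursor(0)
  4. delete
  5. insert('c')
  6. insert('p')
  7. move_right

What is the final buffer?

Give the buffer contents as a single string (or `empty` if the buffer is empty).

Answer: ccppyccppk

Derivation:
After op 1 (delete): buffer="eyfmk" (len 5), cursors c1@0 c2@2 c3@3, authorship .....
After op 2 (move_right): buffer="eyfmk" (len 5), cursors c1@1 c2@3 c3@4, authorship .....
After op 3 (add_cursor(0)): buffer="eyfmk" (len 5), cursors c4@0 c1@1 c2@3 c3@4, authorship .....
After op 4 (delete): buffer="yk" (len 2), cursors c1@0 c4@0 c2@1 c3@1, authorship ..
After op 5 (insert('c')): buffer="ccycck" (len 6), cursors c1@2 c4@2 c2@5 c3@5, authorship 14.23.
After op 6 (insert('p')): buffer="ccppyccppk" (len 10), cursors c1@4 c4@4 c2@9 c3@9, authorship 1414.2323.
After op 7 (move_right): buffer="ccppyccppk" (len 10), cursors c1@5 c4@5 c2@10 c3@10, authorship 1414.2323.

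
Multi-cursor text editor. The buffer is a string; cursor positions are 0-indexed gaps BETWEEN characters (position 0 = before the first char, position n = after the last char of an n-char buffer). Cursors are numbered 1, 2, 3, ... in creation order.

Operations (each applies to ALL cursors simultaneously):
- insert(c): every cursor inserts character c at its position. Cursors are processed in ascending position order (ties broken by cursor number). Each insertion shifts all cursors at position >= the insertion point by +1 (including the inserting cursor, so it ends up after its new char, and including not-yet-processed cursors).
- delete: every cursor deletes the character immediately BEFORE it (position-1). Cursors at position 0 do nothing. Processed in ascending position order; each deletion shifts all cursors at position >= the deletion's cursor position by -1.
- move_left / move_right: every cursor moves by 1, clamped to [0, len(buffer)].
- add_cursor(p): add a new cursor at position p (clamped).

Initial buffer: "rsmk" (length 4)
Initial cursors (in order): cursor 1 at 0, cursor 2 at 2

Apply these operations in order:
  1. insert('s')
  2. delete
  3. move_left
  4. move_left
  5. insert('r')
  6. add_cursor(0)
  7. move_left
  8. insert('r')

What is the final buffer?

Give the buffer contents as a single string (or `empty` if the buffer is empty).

Answer: rrrrrrsmk

Derivation:
After op 1 (insert('s')): buffer="srssmk" (len 6), cursors c1@1 c2@4, authorship 1..2..
After op 2 (delete): buffer="rsmk" (len 4), cursors c1@0 c2@2, authorship ....
After op 3 (move_left): buffer="rsmk" (len 4), cursors c1@0 c2@1, authorship ....
After op 4 (move_left): buffer="rsmk" (len 4), cursors c1@0 c2@0, authorship ....
After op 5 (insert('r')): buffer="rrrsmk" (len 6), cursors c1@2 c2@2, authorship 12....
After op 6 (add_cursor(0)): buffer="rrrsmk" (len 6), cursors c3@0 c1@2 c2@2, authorship 12....
After op 7 (move_left): buffer="rrrsmk" (len 6), cursors c3@0 c1@1 c2@1, authorship 12....
After op 8 (insert('r')): buffer="rrrrrrsmk" (len 9), cursors c3@1 c1@4 c2@4, authorship 31122....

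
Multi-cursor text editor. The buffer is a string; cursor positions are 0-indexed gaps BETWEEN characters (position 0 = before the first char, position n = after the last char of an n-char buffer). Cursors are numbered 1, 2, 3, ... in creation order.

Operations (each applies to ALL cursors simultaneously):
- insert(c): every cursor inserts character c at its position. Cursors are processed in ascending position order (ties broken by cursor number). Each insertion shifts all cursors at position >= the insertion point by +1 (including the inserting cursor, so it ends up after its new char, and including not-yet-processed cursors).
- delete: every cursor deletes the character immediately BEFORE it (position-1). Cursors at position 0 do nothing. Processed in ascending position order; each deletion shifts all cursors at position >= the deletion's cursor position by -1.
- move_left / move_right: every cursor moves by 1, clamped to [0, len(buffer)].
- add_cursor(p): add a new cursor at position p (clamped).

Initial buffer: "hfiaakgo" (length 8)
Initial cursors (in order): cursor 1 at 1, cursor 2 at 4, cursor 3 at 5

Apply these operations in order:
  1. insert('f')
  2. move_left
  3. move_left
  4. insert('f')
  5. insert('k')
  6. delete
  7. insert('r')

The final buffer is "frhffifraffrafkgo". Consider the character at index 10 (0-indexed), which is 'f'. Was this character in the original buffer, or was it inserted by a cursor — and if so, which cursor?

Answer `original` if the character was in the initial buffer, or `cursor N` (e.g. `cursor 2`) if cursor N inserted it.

After op 1 (insert('f')): buffer="hffiafafkgo" (len 11), cursors c1@2 c2@6 c3@8, authorship .1...2.3...
After op 2 (move_left): buffer="hffiafafkgo" (len 11), cursors c1@1 c2@5 c3@7, authorship .1...2.3...
After op 3 (move_left): buffer="hffiafafkgo" (len 11), cursors c1@0 c2@4 c3@6, authorship .1...2.3...
After op 4 (insert('f')): buffer="fhffifaffafkgo" (len 14), cursors c1@1 c2@6 c3@9, authorship 1.1..2.23.3...
After op 5 (insert('k')): buffer="fkhffifkaffkafkgo" (len 17), cursors c1@2 c2@8 c3@12, authorship 11.1..22.233.3...
After op 6 (delete): buffer="fhffifaffafkgo" (len 14), cursors c1@1 c2@6 c3@9, authorship 1.1..2.23.3...
After op 7 (insert('r')): buffer="frhffifraffrafkgo" (len 17), cursors c1@2 c2@8 c3@12, authorship 11.1..22.233.3...
Authorship (.=original, N=cursor N): 1 1 . 1 . . 2 2 . 2 3 3 . 3 . . .
Index 10: author = 3

Answer: cursor 3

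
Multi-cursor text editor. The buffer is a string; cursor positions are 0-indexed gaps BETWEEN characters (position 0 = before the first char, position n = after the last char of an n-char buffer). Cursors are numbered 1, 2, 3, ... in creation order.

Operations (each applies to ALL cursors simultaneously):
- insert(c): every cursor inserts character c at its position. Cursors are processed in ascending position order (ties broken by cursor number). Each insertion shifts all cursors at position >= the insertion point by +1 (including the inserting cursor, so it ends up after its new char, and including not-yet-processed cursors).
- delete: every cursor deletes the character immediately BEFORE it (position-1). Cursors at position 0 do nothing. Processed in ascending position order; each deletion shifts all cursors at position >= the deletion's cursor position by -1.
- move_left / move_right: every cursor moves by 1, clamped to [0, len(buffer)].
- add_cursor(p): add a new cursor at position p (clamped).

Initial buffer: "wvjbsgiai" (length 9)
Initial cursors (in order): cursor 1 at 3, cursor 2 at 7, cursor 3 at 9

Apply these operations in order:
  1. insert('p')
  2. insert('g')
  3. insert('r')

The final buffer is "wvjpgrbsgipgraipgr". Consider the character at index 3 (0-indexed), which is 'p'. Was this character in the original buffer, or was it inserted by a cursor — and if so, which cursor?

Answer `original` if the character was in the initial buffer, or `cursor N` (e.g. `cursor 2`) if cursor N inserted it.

After op 1 (insert('p')): buffer="wvjpbsgipaip" (len 12), cursors c1@4 c2@9 c3@12, authorship ...1....2..3
After op 2 (insert('g')): buffer="wvjpgbsgipgaipg" (len 15), cursors c1@5 c2@11 c3@15, authorship ...11....22..33
After op 3 (insert('r')): buffer="wvjpgrbsgipgraipgr" (len 18), cursors c1@6 c2@13 c3@18, authorship ...111....222..333
Authorship (.=original, N=cursor N): . . . 1 1 1 . . . . 2 2 2 . . 3 3 3
Index 3: author = 1

Answer: cursor 1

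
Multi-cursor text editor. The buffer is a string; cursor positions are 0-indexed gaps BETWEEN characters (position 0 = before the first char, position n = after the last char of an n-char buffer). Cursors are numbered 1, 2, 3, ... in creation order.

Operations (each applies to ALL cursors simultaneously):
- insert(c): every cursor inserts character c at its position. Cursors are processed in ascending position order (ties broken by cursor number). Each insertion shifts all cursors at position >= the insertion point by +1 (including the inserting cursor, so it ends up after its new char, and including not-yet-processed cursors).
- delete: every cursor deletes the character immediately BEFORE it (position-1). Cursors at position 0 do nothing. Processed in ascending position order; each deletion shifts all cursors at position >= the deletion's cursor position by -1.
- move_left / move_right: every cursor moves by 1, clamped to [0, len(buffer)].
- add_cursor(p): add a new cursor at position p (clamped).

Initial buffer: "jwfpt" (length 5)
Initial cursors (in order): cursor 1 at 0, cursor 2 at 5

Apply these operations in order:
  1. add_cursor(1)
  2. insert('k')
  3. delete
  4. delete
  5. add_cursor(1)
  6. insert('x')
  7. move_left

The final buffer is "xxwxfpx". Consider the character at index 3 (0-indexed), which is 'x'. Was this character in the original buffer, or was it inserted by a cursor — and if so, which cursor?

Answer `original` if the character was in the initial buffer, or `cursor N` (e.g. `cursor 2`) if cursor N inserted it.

After op 1 (add_cursor(1)): buffer="jwfpt" (len 5), cursors c1@0 c3@1 c2@5, authorship .....
After op 2 (insert('k')): buffer="kjkwfptk" (len 8), cursors c1@1 c3@3 c2@8, authorship 1.3....2
After op 3 (delete): buffer="jwfpt" (len 5), cursors c1@0 c3@1 c2@5, authorship .....
After op 4 (delete): buffer="wfp" (len 3), cursors c1@0 c3@0 c2@3, authorship ...
After op 5 (add_cursor(1)): buffer="wfp" (len 3), cursors c1@0 c3@0 c4@1 c2@3, authorship ...
After op 6 (insert('x')): buffer="xxwxfpx" (len 7), cursors c1@2 c3@2 c4@4 c2@7, authorship 13.4..2
After op 7 (move_left): buffer="xxwxfpx" (len 7), cursors c1@1 c3@1 c4@3 c2@6, authorship 13.4..2
Authorship (.=original, N=cursor N): 1 3 . 4 . . 2
Index 3: author = 4

Answer: cursor 4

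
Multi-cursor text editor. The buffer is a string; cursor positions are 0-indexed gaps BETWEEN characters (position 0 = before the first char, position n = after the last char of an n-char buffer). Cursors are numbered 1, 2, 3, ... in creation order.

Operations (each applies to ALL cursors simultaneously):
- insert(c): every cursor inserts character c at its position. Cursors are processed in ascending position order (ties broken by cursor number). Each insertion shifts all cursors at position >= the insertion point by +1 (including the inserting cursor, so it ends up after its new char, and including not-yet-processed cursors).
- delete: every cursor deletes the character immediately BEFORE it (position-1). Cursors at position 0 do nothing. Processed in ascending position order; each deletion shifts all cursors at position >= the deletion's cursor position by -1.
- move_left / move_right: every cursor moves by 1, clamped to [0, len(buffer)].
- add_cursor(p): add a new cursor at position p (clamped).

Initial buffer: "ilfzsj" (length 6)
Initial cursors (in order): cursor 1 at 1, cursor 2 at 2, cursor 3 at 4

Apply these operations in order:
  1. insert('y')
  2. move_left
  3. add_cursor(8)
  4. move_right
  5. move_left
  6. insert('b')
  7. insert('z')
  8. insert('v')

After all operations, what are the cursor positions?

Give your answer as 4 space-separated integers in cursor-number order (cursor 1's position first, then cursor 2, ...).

Answer: 4 9 15 20

Derivation:
After op 1 (insert('y')): buffer="iylyfzysj" (len 9), cursors c1@2 c2@4 c3@7, authorship .1.2..3..
After op 2 (move_left): buffer="iylyfzysj" (len 9), cursors c1@1 c2@3 c3@6, authorship .1.2..3..
After op 3 (add_cursor(8)): buffer="iylyfzysj" (len 9), cursors c1@1 c2@3 c3@6 c4@8, authorship .1.2..3..
After op 4 (move_right): buffer="iylyfzysj" (len 9), cursors c1@2 c2@4 c3@7 c4@9, authorship .1.2..3..
After op 5 (move_left): buffer="iylyfzysj" (len 9), cursors c1@1 c2@3 c3@6 c4@8, authorship .1.2..3..
After op 6 (insert('b')): buffer="ibylbyfzbysbj" (len 13), cursors c1@2 c2@5 c3@9 c4@12, authorship .11.22..33.4.
After op 7 (insert('z')): buffer="ibzylbzyfzbzysbzj" (len 17), cursors c1@3 c2@7 c3@12 c4@16, authorship .111.222..333.44.
After op 8 (insert('v')): buffer="ibzvylbzvyfzbzvysbzvj" (len 21), cursors c1@4 c2@9 c3@15 c4@20, authorship .1111.2222..3333.444.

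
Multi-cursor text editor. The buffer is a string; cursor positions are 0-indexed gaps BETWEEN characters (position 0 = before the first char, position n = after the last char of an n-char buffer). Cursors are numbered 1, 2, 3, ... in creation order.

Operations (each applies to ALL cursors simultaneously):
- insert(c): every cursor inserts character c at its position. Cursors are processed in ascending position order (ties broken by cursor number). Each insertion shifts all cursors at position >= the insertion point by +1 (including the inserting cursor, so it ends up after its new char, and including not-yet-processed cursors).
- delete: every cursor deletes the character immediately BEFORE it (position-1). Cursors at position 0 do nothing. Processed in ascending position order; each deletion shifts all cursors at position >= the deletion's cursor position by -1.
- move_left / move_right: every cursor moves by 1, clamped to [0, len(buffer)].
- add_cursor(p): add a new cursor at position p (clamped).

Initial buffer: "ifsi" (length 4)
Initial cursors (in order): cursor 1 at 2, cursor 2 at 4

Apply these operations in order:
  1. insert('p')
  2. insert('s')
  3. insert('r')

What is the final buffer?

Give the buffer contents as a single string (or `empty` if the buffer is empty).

After op 1 (insert('p')): buffer="ifpsip" (len 6), cursors c1@3 c2@6, authorship ..1..2
After op 2 (insert('s')): buffer="ifpssips" (len 8), cursors c1@4 c2@8, authorship ..11..22
After op 3 (insert('r')): buffer="ifpsrsipsr" (len 10), cursors c1@5 c2@10, authorship ..111..222

Answer: ifpsrsipsr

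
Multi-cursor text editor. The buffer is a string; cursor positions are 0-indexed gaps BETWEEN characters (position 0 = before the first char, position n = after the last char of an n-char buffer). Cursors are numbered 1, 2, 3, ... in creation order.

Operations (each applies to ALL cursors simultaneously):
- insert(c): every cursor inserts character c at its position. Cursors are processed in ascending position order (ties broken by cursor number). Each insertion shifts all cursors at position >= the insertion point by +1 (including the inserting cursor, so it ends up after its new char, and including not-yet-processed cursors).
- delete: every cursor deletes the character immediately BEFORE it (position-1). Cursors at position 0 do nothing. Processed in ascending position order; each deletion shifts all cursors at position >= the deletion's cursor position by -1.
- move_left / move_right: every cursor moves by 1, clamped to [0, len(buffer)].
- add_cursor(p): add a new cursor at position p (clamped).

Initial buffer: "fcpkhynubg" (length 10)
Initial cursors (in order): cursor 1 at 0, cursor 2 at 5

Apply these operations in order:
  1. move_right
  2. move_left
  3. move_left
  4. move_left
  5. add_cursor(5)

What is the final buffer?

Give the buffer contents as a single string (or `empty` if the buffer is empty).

Answer: fcpkhynubg

Derivation:
After op 1 (move_right): buffer="fcpkhynubg" (len 10), cursors c1@1 c2@6, authorship ..........
After op 2 (move_left): buffer="fcpkhynubg" (len 10), cursors c1@0 c2@5, authorship ..........
After op 3 (move_left): buffer="fcpkhynubg" (len 10), cursors c1@0 c2@4, authorship ..........
After op 4 (move_left): buffer="fcpkhynubg" (len 10), cursors c1@0 c2@3, authorship ..........
After op 5 (add_cursor(5)): buffer="fcpkhynubg" (len 10), cursors c1@0 c2@3 c3@5, authorship ..........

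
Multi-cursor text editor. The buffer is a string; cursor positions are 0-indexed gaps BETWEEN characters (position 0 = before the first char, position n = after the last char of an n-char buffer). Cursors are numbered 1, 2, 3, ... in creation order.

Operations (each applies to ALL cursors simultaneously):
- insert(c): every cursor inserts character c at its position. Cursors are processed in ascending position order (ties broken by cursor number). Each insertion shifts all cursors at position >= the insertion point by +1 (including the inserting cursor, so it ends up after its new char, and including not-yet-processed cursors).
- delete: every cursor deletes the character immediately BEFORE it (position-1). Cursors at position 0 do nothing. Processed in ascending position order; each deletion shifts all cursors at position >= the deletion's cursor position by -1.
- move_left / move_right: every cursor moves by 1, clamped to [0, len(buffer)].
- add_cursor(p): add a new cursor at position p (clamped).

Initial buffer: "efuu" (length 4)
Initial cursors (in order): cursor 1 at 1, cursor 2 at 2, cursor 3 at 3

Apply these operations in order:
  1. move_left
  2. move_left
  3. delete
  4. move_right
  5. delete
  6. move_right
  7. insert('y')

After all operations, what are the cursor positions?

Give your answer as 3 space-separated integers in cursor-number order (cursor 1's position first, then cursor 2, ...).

After op 1 (move_left): buffer="efuu" (len 4), cursors c1@0 c2@1 c3@2, authorship ....
After op 2 (move_left): buffer="efuu" (len 4), cursors c1@0 c2@0 c3@1, authorship ....
After op 3 (delete): buffer="fuu" (len 3), cursors c1@0 c2@0 c3@0, authorship ...
After op 4 (move_right): buffer="fuu" (len 3), cursors c1@1 c2@1 c3@1, authorship ...
After op 5 (delete): buffer="uu" (len 2), cursors c1@0 c2@0 c3@0, authorship ..
After op 6 (move_right): buffer="uu" (len 2), cursors c1@1 c2@1 c3@1, authorship ..
After op 7 (insert('y')): buffer="uyyyu" (len 5), cursors c1@4 c2@4 c3@4, authorship .123.

Answer: 4 4 4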